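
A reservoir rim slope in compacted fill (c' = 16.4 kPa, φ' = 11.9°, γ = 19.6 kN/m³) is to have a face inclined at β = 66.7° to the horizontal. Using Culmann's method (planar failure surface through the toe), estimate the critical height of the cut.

Culmann's analysis gives the critical failure plane at α_cr = (β + φ')/2 = (66.7 + 11.9)/2 = 39.3°, and the critical height
H_c = (4c'/γ) · sinβ cosφ' / [1 − cos(β − φ')]
    = (4·16.4/19.6) · sin66.7°·cos11.9° / [1 − cos(54.8°)]
    = 3.347 · 0.9184·0.9785 / [1 − 0.5764]
    = 3.347 · 0.8987 / 0.4236
    = 7.10 m

H_c = 7.10 m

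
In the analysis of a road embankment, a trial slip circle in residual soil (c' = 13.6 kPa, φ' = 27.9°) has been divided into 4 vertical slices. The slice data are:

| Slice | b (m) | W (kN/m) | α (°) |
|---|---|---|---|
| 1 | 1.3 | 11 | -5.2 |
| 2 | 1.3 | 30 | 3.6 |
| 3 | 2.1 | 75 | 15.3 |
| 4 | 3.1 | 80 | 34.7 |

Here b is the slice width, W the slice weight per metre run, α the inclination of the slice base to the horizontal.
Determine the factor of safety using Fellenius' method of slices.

FS = 3.19

Ordinary method of slices: FS = Σ[c'·Δl_i + (W_i cosα_i)·tanφ'] / Σ W_i sinα_i, with Δl_i = b_i / cosα_i.
Slice 1: Δl = 1.3/cos(-5.2°) = 1.305 m; N'_1 = 11·cos(-5.2°) = 11.0; c'Δl = 17.75; W sinα = -1.0
Slice 2: Δl = 1.3/cos3.6° = 1.303 m; N'_2 = 30·cos3.6° = 29.9; c'Δl = 17.71; W sinα = 1.9
Slice 3: Δl = 2.1/cos15.3° = 2.177 m; N'_3 = 75·cos15.3° = 72.3; c'Δl = 29.61; W sinα = 19.8
Slice 4: Δl = 3.1/cos34.7° = 3.771 m; N'_4 = 80·cos34.7° = 65.8; c'Δl = 51.28; W sinα = 45.5
Σc'Δl = 116.4 kN/m; ΣN' = 179.0 kN/m; ΣW sinα = 66.2 kN/m
Resisting = 116.4 + 179.0·tan27.9° = 116.4 + 94.8 = 211.1 kN/m
FS = 211.1 / 66.2 = 3.188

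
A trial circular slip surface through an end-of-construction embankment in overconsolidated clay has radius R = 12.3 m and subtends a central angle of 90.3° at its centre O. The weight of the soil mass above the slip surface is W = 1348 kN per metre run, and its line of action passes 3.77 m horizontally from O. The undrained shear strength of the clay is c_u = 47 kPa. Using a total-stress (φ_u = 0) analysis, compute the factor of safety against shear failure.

Taking moments about the centre O, the resisting moment is provided by the undrained shear strength acting along the arc:
Arc length L_a = R·θ = 12.3·(90.3°·π/180) = 12.3·1.5760 = 19.39 m
M_R = c_u·L_a·R = 47·19.39·12.3 = 11206.6 kN·m/m
M_D = W·d = 1348·3.77 = 5082.0 kN·m/m
FS = M_R / M_D = 11206.6 / 5082.0 = 2.205

FS = 2.21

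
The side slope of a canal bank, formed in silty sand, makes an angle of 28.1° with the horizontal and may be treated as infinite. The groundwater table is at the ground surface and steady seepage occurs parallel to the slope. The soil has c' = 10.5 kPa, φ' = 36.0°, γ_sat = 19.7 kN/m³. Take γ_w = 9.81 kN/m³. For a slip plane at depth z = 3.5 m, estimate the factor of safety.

FS = 1.05

With seepage parallel to the slope and the water table at the surface, the effective normal stress on the slip plane uses the buoyant unit weight γ' = γ_sat − γ_w while the driving shear stress uses γ_sat:
FS = [c' + γ' z cos²β tanφ'] / [γ_sat z sinβ cosβ]
γ' = 19.7 − 9.81 = 9.89 kN/m³
Numerator = 10.5 + 9.89·3.5·cos²28.1°·tan36.0° = 10.5 + 9.89·3.5·0.7781·0.7265 = 30.070 kPa
Denominator = 19.7·3.5·sin28.1°·cos28.1° = 19.7·3.5·0.4710·0.8821 = 28.648 kPa
FS = 30.070 / 28.648 = 1.050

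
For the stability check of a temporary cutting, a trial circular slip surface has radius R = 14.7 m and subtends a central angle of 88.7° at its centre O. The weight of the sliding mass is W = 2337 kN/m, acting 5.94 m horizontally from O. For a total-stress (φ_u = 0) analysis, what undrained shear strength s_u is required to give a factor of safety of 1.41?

FS = s_u·L_a·R / (W·d), so s_u = FS·W·d / (L_a·R).
Arc length L_a = R·θ = 14.7·(88.7°·π/180) = 14.7·1.5481 = 22.76 m
s_u = 1.41·2337·5.94 / (22.76·14.7) = 19573.3 / 334.53 = 58.51 kPa

s_u = 58.5 kPa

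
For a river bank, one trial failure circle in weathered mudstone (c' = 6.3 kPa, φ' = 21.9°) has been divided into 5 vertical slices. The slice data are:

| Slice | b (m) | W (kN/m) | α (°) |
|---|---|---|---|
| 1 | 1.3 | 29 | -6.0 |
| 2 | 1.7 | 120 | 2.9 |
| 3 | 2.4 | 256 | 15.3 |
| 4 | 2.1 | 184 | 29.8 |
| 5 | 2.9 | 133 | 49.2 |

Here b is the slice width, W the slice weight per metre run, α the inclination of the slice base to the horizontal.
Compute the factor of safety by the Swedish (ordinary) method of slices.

Ordinary method of slices: FS = Σ[c'·Δl_i + (W_i cosα_i)·tanφ'] / Σ W_i sinα_i, with Δl_i = b_i / cosα_i.
Slice 1: Δl = 1.3/cos(-6.0°) = 1.307 m; N'_1 = 29·cos(-6.0°) = 28.8; c'Δl = 8.24; W sinα = -3.0
Slice 2: Δl = 1.7/cos2.9° = 1.702 m; N'_2 = 120·cos2.9° = 119.8; c'Δl = 10.72; W sinα = 6.1
Slice 3: Δl = 2.4/cos15.3° = 2.488 m; N'_3 = 256·cos15.3° = 246.9; c'Δl = 15.68; W sinα = 67.6
Slice 4: Δl = 2.1/cos29.8° = 2.420 m; N'_4 = 184·cos29.8° = 159.7; c'Δl = 15.25; W sinα = 91.4
Slice 5: Δl = 2.9/cos49.2° = 4.438 m; N'_5 = 133·cos49.2° = 86.9; c'Δl = 27.96; W sinα = 100.7
Σc'Δl = 77.8 kN/m; ΣN' = 642.2 kN/m; ΣW sinα = 262.7 kN/m
Resisting = 77.8 + 642.2·tan21.9° = 77.8 + 258.2 = 336.0 kN/m
FS = 336.0 / 262.7 = 1.279

FS = 1.28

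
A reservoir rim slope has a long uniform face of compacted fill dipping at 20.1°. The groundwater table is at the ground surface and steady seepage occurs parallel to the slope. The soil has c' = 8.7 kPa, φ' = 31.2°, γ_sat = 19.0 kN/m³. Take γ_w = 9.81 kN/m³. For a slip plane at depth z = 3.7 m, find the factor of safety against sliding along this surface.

With seepage parallel to the slope and the water table at the surface, the effective normal stress on the slip plane uses the buoyant unit weight γ' = γ_sat − γ_w while the driving shear stress uses γ_sat:
FS = [c' + γ' z cos²β tanφ'] / [γ_sat z sinβ cosβ]
γ' = 19.0 − 9.81 = 9.19 kN/m³
Numerator = 8.7 + 9.19·3.7·cos²20.1°·tan31.2° = 8.7 + 9.19·3.7·0.8819·0.6056 = 26.861 kPa
Denominator = 19.0·3.7·sin20.1°·cos20.1° = 19.0·3.7·0.3437·0.9391 = 22.688 kPa
FS = 26.861 / 22.688 = 1.184

FS = 1.18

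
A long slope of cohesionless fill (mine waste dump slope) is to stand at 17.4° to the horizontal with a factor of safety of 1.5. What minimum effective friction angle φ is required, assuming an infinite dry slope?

φ = 25.2°

FS = tanφ/tanβ ⇒ tanφ = FS · tanβ = 1.5 · tan17.4° = 0.4701
φ = arctan(0.4701) = 25.18°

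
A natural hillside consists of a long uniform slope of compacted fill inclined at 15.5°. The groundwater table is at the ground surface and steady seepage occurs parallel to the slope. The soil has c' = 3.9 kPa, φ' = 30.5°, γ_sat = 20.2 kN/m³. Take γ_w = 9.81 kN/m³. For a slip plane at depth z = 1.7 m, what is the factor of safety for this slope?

FS = 1.53

With seepage parallel to the slope and the water table at the surface, the effective normal stress on the slip plane uses the buoyant unit weight γ' = γ_sat − γ_w while the driving shear stress uses γ_sat:
FS = [c' + γ' z cos²β tanφ'] / [γ_sat z sinβ cosβ]
γ' = 20.2 − 9.81 = 10.39 kN/m³
Numerator = 3.9 + 10.39·1.7·cos²15.5°·tan30.5° = 3.9 + 10.39·1.7·0.9286·0.5890 = 13.561 kPa
Denominator = 20.2·1.7·sin15.5°·cos15.5° = 20.2·1.7·0.2672·0.9636 = 8.843 kPa
FS = 13.561 / 8.843 = 1.534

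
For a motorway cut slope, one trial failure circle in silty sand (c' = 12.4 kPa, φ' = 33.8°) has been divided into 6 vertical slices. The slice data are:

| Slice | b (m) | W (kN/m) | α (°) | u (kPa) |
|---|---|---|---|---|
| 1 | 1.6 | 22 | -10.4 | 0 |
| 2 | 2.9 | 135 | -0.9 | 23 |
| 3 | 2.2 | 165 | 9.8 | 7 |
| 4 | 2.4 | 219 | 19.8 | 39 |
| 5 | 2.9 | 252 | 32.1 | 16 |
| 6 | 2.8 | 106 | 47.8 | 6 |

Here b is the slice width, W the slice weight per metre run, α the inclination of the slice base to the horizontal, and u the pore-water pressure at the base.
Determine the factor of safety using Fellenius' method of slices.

Ordinary method of slices: FS = Σ[c'·Δl_i + (W_i cosα_i − u_i·Δl_i)·tanφ'] / Σ W_i sinα_i, with Δl_i = b_i / cosα_i.
Slice 1: Δl = 1.6/cos(-10.4°) = 1.627 m; N'_1 = 22·cos(-10.4°) − 0·1.627 = 21.6; c'Δl = 20.17; W sinα = -4.0
Slice 2: Δl = 2.9/cos(-0.9°) = 2.900 m; N'_2 = 135·cos(-0.9°) − 23·2.900 = 68.3; c'Δl = 35.96; W sinα = -2.1
Slice 3: Δl = 2.2/cos9.8° = 2.233 m; N'_3 = 165·cos9.8° − 7·2.233 = 147.0; c'Δl = 27.68; W sinα = 28.1
Slice 4: Δl = 2.4/cos19.8° = 2.551 m; N'_4 = 219·cos19.8° − 39·2.551 = 106.6; c'Δl = 31.63; W sinα = 74.2
Slice 5: Δl = 2.9/cos32.1° = 3.423 m; N'_5 = 252·cos32.1° − 16·3.423 = 158.7; c'Δl = 42.45; W sinα = 133.9
Slice 6: Δl = 2.8/cos47.8° = 4.168 m; N'_6 = 106·cos47.8° − 6·4.168 = 46.2; c'Δl = 51.69; W sinα = 78.5
Σc'Δl = 209.6 kN/m; ΣN' = 548.3 kN/m; ΣW sinα = 308.6 kN/m
Resisting = 209.6 + 548.3·tan33.8° = 209.6 + 367.1 = 576.7 kN/m
FS = 576.7 / 308.6 = 1.869

FS = 1.87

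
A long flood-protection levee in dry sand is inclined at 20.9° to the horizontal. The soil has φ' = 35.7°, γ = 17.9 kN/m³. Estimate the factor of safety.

For a dry cohesionless infinite slope the factor of safety is FS = tanφ' / tanβ.
FS = tan35.7° / tan20.9° = 0.7186 / 0.3819 = 1.882

FS = 1.88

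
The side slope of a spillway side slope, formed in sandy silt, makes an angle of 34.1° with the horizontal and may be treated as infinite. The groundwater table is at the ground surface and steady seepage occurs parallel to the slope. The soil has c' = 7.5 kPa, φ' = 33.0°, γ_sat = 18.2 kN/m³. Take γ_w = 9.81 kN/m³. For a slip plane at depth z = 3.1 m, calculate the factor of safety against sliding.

With seepage parallel to the slope and the water table at the surface, the effective normal stress on the slip plane uses the buoyant unit weight γ' = γ_sat − γ_w while the driving shear stress uses γ_sat:
FS = [c' + γ' z cos²β tanφ'] / [γ_sat z sinβ cosβ]
γ' = 18.2 − 9.81 = 8.39 kN/m³
Numerator = 7.5 + 8.39·3.1·cos²34.1°·tan33.0° = 7.5 + 8.39·3.1·0.6857·0.6494 = 19.082 kPa
Denominator = 18.2·3.1·sin34.1°·cos34.1° = 18.2·3.1·0.5606·0.8281 = 26.193 kPa
FS = 19.082 / 26.193 = 0.729

FS = 0.73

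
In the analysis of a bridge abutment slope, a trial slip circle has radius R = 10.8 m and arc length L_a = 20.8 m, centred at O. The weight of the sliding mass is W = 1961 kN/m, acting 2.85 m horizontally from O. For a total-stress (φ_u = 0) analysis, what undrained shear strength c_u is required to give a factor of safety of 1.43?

FS = c_u·L_a·R / (W·d), so c_u = FS·W·d / (L_a·R).
c_u = 1.43·1961·2.85 / (20.80·10.8) = 7992.1 / 224.64 = 35.58 kPa

c_u = 35.6 kPa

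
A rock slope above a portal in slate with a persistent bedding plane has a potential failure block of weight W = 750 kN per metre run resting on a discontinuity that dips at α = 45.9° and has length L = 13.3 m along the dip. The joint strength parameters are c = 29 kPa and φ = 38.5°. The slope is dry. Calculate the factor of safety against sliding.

Resolving the block weight along and normal to the plane and applying the Mohr–Coulomb strength on the joint:
N' = W cosα = 750·cos45.9° = 521.9 kN/m
Driving force T = W sinα = 750·sin45.9° = 538.6 kN/m
Resisting force R = c·L + N'·tanφ = 29·13.3 + 521.9·tan38.5° = 385.7 + 415.2 = 800.9 kN/m
FS = R / T = 800.9 / 538.6 = 1.487

FS = 1.49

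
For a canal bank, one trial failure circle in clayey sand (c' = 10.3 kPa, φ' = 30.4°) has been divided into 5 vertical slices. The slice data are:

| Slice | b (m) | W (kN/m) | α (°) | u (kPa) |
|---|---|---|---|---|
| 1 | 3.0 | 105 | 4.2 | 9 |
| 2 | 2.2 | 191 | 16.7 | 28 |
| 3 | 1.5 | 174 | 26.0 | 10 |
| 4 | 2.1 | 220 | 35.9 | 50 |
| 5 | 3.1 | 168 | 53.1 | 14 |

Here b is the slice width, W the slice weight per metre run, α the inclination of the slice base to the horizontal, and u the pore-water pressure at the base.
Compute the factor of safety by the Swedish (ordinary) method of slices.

Ordinary method of slices: FS = Σ[c'·Δl_i + (W_i cosα_i − u_i·Δl_i)·tanφ'] / Σ W_i sinα_i, with Δl_i = b_i / cosα_i.
Slice 1: Δl = 3.0/cos4.2° = 3.008 m; N'_1 = 105·cos4.2° − 9·3.008 = 77.6; c'Δl = 30.98; W sinα = 7.7
Slice 2: Δl = 2.2/cos16.7° = 2.297 m; N'_2 = 191·cos16.7° − 28·2.297 = 118.6; c'Δl = 23.66; W sinα = 54.9
Slice 3: Δl = 1.5/cos26.0° = 1.669 m; N'_3 = 174·cos26.0° − 10·1.669 = 139.7; c'Δl = 17.19; W sinα = 76.3
Slice 4: Δl = 2.1/cos35.9° = 2.592 m; N'_4 = 220·cos35.9° − 50·2.592 = 48.6; c'Δl = 26.70; W sinα = 129.0
Slice 5: Δl = 3.1/cos53.1° = 5.163 m; N'_5 = 168·cos53.1° − 14·5.163 = 28.6; c'Δl = 53.18; W sinα = 134.3
Σc'Δl = 151.7 kN/m; ΣN' = 413.2 kN/m; ΣW sinα = 402.2 kN/m
Resisting = 151.7 + 413.2·tan30.4° = 151.7 + 242.4 = 394.1 kN/m
FS = 394.1 / 402.2 = 0.980

FS = 0.98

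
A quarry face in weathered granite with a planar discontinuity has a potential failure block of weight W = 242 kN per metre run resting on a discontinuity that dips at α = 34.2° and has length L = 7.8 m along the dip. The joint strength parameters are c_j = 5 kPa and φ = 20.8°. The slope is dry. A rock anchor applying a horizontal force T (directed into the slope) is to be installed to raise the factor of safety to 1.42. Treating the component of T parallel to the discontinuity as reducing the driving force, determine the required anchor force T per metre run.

T = 56 kN/m

Resolving forces along and normal to the sliding plane, with the horizontal anchor force T adding T·sinα to the effective normal force and T·cosα acting up the plane against the driving force:
FS = [c_jL + (W cosα + T sinα) tanφ] / [W sinα − T cosα]
Without the anchor: N' = 200.2 kN/m, driving T_d = 136.0 kN/m, resisting R = 5·7.8 + 200.2·tan20.8° = 115.0 kN/m, FS = 0.85.
Setting FS = 1.42 and solving for T:
1.42·(136.0 − T cos34.2°) = 115.0 + T sin34.2°·tan20.8°
T·(sin34.2°·tan20.8° + 1.42·cos34.2°) = 1.42·136.0 − 115.0
T·(0.5621·0.3799 + 1.42·0.8271) = 193.2 − 115.0 = 78.1
T·1.3880 = 78.1
T = 56.3 kN/m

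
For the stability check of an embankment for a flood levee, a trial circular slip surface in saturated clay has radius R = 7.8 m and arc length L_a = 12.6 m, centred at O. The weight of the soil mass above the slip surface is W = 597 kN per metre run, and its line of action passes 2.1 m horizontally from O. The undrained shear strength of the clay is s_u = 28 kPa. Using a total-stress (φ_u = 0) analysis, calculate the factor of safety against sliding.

Taking moments about the centre O, the resisting moment is provided by the undrained shear strength acting along the arc:
M_R = s_u·L_a·R = 28·12.60·7.8 = 2751.8 kN·m/m
M_D = W·d = 597·2.1 = 1253.7 kN·m/m
FS = M_R / M_D = 2751.8 / 1253.7 = 2.195

FS = 2.19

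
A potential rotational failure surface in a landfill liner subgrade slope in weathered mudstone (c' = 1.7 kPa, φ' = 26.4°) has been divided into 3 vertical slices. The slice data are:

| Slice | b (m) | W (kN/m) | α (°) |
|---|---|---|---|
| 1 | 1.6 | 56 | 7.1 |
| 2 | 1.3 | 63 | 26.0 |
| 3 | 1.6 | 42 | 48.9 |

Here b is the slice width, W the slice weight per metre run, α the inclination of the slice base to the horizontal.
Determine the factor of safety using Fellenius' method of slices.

FS = 1.19

Ordinary method of slices: FS = Σ[c'·Δl_i + (W_i cosα_i)·tanφ'] / Σ W_i sinα_i, with Δl_i = b_i / cosα_i.
Slice 1: Δl = 1.6/cos7.1° = 1.612 m; N'_1 = 56·cos7.1° = 55.6; c'Δl = 2.74; W sinα = 6.9
Slice 2: Δl = 1.3/cos26.0° = 1.446 m; N'_2 = 63·cos26.0° = 56.6; c'Δl = 2.46; W sinα = 27.6
Slice 3: Δl = 1.6/cos48.9° = 2.434 m; N'_3 = 42·cos48.9° = 27.6; c'Δl = 4.14; W sinα = 31.6
Σc'Δl = 9.3 kN/m; ΣN' = 139.8 kN/m; ΣW sinα = 66.2 kN/m
Resisting = 9.3 + 139.8·tan26.4° = 9.3 + 69.4 = 78.7 kN/m
FS = 78.7 / 66.2 = 1.190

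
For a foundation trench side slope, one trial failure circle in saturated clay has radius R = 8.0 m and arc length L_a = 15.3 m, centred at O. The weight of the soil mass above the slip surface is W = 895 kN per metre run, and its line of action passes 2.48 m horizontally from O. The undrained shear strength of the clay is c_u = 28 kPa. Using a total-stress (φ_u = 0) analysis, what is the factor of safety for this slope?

Taking moments about the centre O, the resisting moment is provided by the undrained shear strength acting along the arc:
M_R = c_u·L_a·R = 28·15.30·8.0 = 3427.2 kN·m/m
M_D = W·d = 895·2.48 = 2219.6 kN·m/m
FS = M_R / M_D = 3427.2 / 2219.6 = 1.544

FS = 1.54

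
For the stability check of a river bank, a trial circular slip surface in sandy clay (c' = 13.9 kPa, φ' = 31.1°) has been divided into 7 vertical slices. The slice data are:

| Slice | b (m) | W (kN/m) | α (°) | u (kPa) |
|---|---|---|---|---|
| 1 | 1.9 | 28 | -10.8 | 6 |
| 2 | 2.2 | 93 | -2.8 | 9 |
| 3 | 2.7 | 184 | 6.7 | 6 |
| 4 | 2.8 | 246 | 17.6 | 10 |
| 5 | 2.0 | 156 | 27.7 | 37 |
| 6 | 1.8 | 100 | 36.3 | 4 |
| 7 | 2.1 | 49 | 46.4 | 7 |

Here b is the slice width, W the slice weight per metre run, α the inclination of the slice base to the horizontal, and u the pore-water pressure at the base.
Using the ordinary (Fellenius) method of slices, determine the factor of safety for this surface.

FS = 2.38

Ordinary method of slices: FS = Σ[c'·Δl_i + (W_i cosα_i − u_i·Δl_i)·tanφ'] / Σ W_i sinα_i, with Δl_i = b_i / cosα_i.
Slice 1: Δl = 1.9/cos(-10.8°) = 1.934 m; N'_1 = 28·cos(-10.8°) − 6·1.934 = 15.9; c'Δl = 26.89; W sinα = -5.2
Slice 2: Δl = 2.2/cos(-2.8°) = 2.203 m; N'_2 = 93·cos(-2.8°) − 9·2.203 = 73.1; c'Δl = 30.62; W sinα = -4.5
Slice 3: Δl = 2.7/cos6.7° = 2.719 m; N'_3 = 184·cos6.7° − 6·2.719 = 166.4; c'Δl = 37.79; W sinα = 21.5
Slice 4: Δl = 2.8/cos17.6° = 2.938 m; N'_4 = 246·cos17.6° − 10·2.938 = 205.1; c'Δl = 40.83; W sinα = 74.4
Slice 5: Δl = 2.0/cos27.7° = 2.259 m; N'_5 = 156·cos27.7° − 37·2.259 = 54.5; c'Δl = 31.40; W sinα = 72.5
Slice 6: Δl = 1.8/cos36.3° = 2.233 m; N'_6 = 100·cos36.3° − 4·2.233 = 71.7; c'Δl = 31.04; W sinα = 59.2
Slice 7: Δl = 2.1/cos46.4° = 3.045 m; N'_7 = 49·cos46.4° − 7·3.045 = 12.5; c'Δl = 42.33; W sinα = 35.5
Σc'Δl = 240.9 kN/m; ΣN' = 599.2 kN/m; ΣW sinα = 253.3 kN/m
Resisting = 240.9 + 599.2·tan31.1° = 240.9 + 361.5 = 602.3 kN/m
FS = 602.3 / 253.3 = 2.378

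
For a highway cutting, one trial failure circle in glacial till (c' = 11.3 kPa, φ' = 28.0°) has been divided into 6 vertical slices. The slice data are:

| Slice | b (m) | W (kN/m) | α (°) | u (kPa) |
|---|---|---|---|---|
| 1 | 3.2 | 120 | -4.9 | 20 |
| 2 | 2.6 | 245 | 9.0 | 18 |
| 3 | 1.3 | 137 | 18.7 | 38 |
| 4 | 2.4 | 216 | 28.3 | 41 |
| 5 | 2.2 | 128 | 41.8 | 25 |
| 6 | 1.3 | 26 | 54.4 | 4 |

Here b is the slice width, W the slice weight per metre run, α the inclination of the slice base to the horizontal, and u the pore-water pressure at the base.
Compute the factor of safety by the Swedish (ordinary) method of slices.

FS = 1.43

Ordinary method of slices: FS = Σ[c'·Δl_i + (W_i cosα_i − u_i·Δl_i)·tanφ'] / Σ W_i sinα_i, with Δl_i = b_i / cosα_i.
Slice 1: Δl = 3.2/cos(-4.9°) = 3.212 m; N'_1 = 120·cos(-4.9°) − 20·3.212 = 55.3; c'Δl = 36.29; W sinα = -10.3
Slice 2: Δl = 2.6/cos9.0° = 2.632 m; N'_2 = 245·cos9.0° − 18·2.632 = 194.6; c'Δl = 29.75; W sinα = 38.3
Slice 3: Δl = 1.3/cos18.7° = 1.372 m; N'_3 = 137·cos18.7° − 38·1.372 = 77.6; c'Δl = 15.51; W sinα = 43.9
Slice 4: Δl = 2.4/cos28.3° = 2.726 m; N'_4 = 216·cos28.3° − 41·2.726 = 78.4; c'Δl = 30.80; W sinα = 102.4
Slice 5: Δl = 2.2/cos41.8° = 2.951 m; N'_5 = 128·cos41.8° − 25·2.951 = 21.6; c'Δl = 33.35; W sinα = 85.3
Slice 6: Δl = 1.3/cos54.4° = 2.233 m; N'_6 = 26·cos54.4° − 4·2.233 = 6.2; c'Δl = 25.24; W sinα = 21.1
Σc'Δl = 170.9 kN/m; ΣN' = 433.8 kN/m; ΣW sinα = 280.9 kN/m
Resisting = 170.9 + 433.8·tan28.0° = 170.9 + 230.7 = 401.6 kN/m
FS = 401.6 / 280.9 = 1.430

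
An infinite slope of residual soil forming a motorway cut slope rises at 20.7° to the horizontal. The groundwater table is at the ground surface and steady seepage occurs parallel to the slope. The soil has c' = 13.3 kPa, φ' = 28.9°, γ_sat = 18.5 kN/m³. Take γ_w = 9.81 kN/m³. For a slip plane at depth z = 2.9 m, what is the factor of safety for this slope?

FS = 1.44

With seepage parallel to the slope and the water table at the surface, the effective normal stress on the slip plane uses the buoyant unit weight γ' = γ_sat − γ_w while the driving shear stress uses γ_sat:
FS = [c' + γ' z cos²β tanφ'] / [γ_sat z sinβ cosβ]
γ' = 18.5 − 9.81 = 8.69 kN/m³
Numerator = 13.3 + 8.69·2.9·cos²20.7°·tan28.9° = 13.3 + 8.69·2.9·0.8751·0.5520 = 25.474 kPa
Denominator = 18.5·2.9·sin20.7°·cos20.7° = 18.5·2.9·0.3535·0.9354 = 17.740 kPa
FS = 25.474 / 17.740 = 1.436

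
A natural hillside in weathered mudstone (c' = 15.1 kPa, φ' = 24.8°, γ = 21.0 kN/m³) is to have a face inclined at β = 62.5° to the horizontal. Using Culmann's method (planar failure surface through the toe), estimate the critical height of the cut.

H_c = 11.09 m

Culmann's analysis gives the critical failure plane at α_cr = (β + φ')/2 = (62.5 + 24.8)/2 = 43.6°, and the critical height
H_c = (4c'/γ) · sinβ cosφ' / [1 − cos(β − φ')]
    = (4·15.1/21.0) · sin62.5°·cos24.8° / [1 − cos(37.7°)]
    = 2.876 · 0.8870·0.9078 / [1 − 0.7912]
    = 2.876 · 0.8052 / 0.2088
    = 11.09 m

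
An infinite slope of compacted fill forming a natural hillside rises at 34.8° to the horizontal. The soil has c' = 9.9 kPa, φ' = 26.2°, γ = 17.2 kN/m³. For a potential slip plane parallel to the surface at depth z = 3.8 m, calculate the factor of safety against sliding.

FS = 1.03

For an infinite slope with a slip plane parallel to the surface (no pore pressure): FS = [c' + γz cos²β tanφ'] / [γz sinβ cosβ].
γz = 17.2·3.8 = 65.36 kN/m²
Numerator = 9.9 + 65.36·cos²34.8°·tan26.2° = 9.9 + 65.36·0.6743·0.4921 = 31.586 kPa
Denominator = 65.36·sin34.8°·cos34.8° = 65.36·0.5707·0.8211 = 30.630 kPa
FS = 31.586 / 30.630 = 1.031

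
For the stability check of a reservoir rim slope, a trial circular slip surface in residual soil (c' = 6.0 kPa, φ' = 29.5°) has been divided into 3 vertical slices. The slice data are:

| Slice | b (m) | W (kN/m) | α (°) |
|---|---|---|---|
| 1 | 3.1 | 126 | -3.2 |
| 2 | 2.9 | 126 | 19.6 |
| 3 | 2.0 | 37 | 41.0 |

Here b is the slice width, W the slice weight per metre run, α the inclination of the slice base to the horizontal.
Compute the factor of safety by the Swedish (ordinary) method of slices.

FS = 3.48

Ordinary method of slices: FS = Σ[c'·Δl_i + (W_i cosα_i)·tanφ'] / Σ W_i sinα_i, with Δl_i = b_i / cosα_i.
Slice 1: Δl = 3.1/cos(-3.2°) = 3.105 m; N'_1 = 126·cos(-3.2°) = 125.8; c'Δl = 18.63; W sinα = -7.0
Slice 2: Δl = 2.9/cos19.6° = 3.078 m; N'_2 = 126·cos19.6° = 118.7; c'Δl = 18.47; W sinα = 42.3
Slice 3: Δl = 2.0/cos41.0° = 2.650 m; N'_3 = 37·cos41.0° = 27.9; c'Δl = 15.90; W sinα = 24.3
Σc'Δl = 53.0 kN/m; ΣN' = 272.4 kN/m; ΣW sinα = 59.5 kN/m
Resisting = 53.0 + 272.4·tan29.5° = 53.0 + 154.1 = 207.1 kN/m
FS = 207.1 / 59.5 = 3.481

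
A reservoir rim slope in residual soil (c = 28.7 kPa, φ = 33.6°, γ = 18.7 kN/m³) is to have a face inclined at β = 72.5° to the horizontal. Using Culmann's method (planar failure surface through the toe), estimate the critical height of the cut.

H_c = 21.99 m

Culmann's analysis gives the critical failure plane at α_cr = (β + φ)/2 = (72.5 + 33.6)/2 = 53.0°, and the critical height
H_c = (4c/γ) · sinβ cosφ / [1 − cos(β − φ)]
    = (4·28.7/18.7) · sin72.5°·cos33.6° / [1 − cos(38.9°)]
    = 6.139 · 0.9537·0.8329 / [1 − 0.7782]
    = 6.139 · 0.7944 / 0.2218
    = 21.99 m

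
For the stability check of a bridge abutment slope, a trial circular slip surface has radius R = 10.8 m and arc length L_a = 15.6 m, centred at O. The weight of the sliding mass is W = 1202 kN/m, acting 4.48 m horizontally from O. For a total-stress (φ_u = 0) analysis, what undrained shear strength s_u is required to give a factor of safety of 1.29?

FS = s_u·L_a·R / (W·d), so s_u = FS·W·d / (L_a·R).
s_u = 1.29·1202·4.48 / (15.60·10.8) = 6946.6 / 168.48 = 41.23 kPa

s_u = 41.2 kPa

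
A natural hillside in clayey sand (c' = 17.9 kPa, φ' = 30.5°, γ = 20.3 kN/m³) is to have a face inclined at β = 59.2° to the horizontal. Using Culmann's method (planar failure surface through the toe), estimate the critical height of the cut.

Culmann's analysis gives the critical failure plane at α_cr = (β + φ')/2 = (59.2 + 30.5)/2 = 44.9°, and the critical height
H_c = (4c'/γ) · sinβ cosφ' / [1 − cos(β − φ')]
    = (4·17.9/20.3) · sin59.2°·cos30.5° / [1 − cos(28.7°)]
    = 3.527 · 0.8590·0.8616 / [1 − 0.8771]
    = 3.527 · 0.7401 / 0.1229
    = 21.25 m

H_c = 21.25 m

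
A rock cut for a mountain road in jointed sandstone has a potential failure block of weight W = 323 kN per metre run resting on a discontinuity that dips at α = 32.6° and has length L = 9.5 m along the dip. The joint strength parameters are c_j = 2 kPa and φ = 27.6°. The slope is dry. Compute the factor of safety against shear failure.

FS = 0.93

Resolving the block weight along and normal to the plane and applying the Mohr–Coulomb strength on the joint:
N' = W cosα = 323·cos32.6° = 272.1 kN/m
Driving force T = W sinα = 323·sin32.6° = 174.0 kN/m
Resisting force R = c_j·L + N'·tanφ = 2·9.5 + 272.1·tan27.6° = 19.0 + 142.3 = 161.3 kN/m
FS = R / T = 161.3 / 174.0 = 0.927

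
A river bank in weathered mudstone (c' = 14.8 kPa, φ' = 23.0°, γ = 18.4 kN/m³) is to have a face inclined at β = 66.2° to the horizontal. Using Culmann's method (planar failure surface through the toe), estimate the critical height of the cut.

H_c = 10.00 m

Culmann's analysis gives the critical failure plane at α_cr = (β + φ')/2 = (66.2 + 23.0)/2 = 44.6°, and the critical height
H_c = (4c'/γ) · sinβ cosφ' / [1 − cos(β − φ')]
    = (4·14.8/18.4) · sin66.2°·cos23.0° / [1 − cos(43.2°)]
    = 3.217 · 0.9150·0.9205 / [1 − 0.7290]
    = 3.217 · 0.8422 / 0.2710
    = 10.00 m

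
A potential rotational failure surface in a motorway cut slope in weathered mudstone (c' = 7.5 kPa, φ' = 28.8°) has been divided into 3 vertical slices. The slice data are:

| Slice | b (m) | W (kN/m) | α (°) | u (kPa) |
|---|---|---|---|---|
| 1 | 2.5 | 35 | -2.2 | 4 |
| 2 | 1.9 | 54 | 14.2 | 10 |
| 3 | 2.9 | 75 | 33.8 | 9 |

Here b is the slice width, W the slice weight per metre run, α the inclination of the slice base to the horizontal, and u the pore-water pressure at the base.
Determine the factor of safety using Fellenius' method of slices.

Ordinary method of slices: FS = Σ[c'·Δl_i + (W_i cosα_i − u_i·Δl_i)·tanφ'] / Σ W_i sinα_i, with Δl_i = b_i / cosα_i.
Slice 1: Δl = 2.5/cos(-2.2°) = 2.502 m; N'_1 = 35·cos(-2.2°) − 4·2.502 = 25.0; c'Δl = 18.76; W sinα = -1.3
Slice 2: Δl = 1.9/cos14.2° = 1.960 m; N'_2 = 54·cos14.2° − 10·1.960 = 32.8; c'Δl = 14.70; W sinα = 13.2
Slice 3: Δl = 2.9/cos33.8° = 3.490 m; N'_3 = 75·cos33.8° − 9·3.490 = 30.9; c'Δl = 26.17; W sinα = 41.7
Σc'Δl = 59.6 kN/m; ΣN' = 88.6 kN/m; ΣW sinα = 53.6 kN/m
Resisting = 59.6 + 88.6·tan28.8° = 59.6 + 48.7 = 108.4 kN/m
FS = 108.4 / 53.6 = 2.021

FS = 2.02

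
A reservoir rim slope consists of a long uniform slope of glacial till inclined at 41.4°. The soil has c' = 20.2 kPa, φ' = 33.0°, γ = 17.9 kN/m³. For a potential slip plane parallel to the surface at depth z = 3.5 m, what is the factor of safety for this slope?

For an infinite slope with a slip plane parallel to the surface (no pore pressure): FS = [c' + γz cos²β tanφ'] / [γz sinβ cosβ].
γz = 17.9·3.5 = 62.65 kN/m²
Numerator = 20.2 + 62.65·cos²41.4°·tan33.0° = 20.2 + 62.65·0.5627·0.6494 = 43.092 kPa
Denominator = 62.65·sin41.4°·cos41.4° = 62.65·0.6613·0.7501 = 31.078 kPa
FS = 43.092 / 31.078 = 1.387

FS = 1.39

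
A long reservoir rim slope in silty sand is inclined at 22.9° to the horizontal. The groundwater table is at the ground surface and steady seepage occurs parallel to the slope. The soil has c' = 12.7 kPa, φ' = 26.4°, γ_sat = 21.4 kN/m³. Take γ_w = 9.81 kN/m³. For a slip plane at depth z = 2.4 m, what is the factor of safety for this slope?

FS = 1.33

With seepage parallel to the slope and the water table at the surface, the effective normal stress on the slip plane uses the buoyant unit weight γ' = γ_sat − γ_w while the driving shear stress uses γ_sat:
FS = [c' + γ' z cos²β tanφ'] / [γ_sat z sinβ cosβ]
γ' = 21.4 − 9.81 = 11.59 kN/m³
Numerator = 12.7 + 11.59·2.4·cos²22.9°·tan26.4° = 12.7 + 11.59·2.4·0.8486·0.4964 = 24.417 kPa
Denominator = 21.4·2.4·sin22.9°·cos22.9° = 21.4·2.4·0.3891·0.9212 = 18.410 kPa
FS = 24.417 / 18.410 = 1.326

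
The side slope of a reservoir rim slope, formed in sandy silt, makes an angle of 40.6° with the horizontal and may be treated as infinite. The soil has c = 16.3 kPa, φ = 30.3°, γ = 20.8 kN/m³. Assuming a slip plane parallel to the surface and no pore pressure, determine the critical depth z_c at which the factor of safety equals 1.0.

Setting FS = 1.00 in FS = [c + γz cos²β tanφ] / [γz sinβ cosβ] and solving for z:
z = c / [γ cosβ (FS·sinβ − cosβ·tanφ)]
  = 16.3 / [20.8·cos40.6°·(1.00·sin40.6° − cos40.6°·tan30.3°)]
  = 16.3 / [20.8·0.7593·(1.00·0.6508 − 0.7593·0.5844)]
  = 16.3 / 3.2706 = 4.984 m

z_c = 4.98 m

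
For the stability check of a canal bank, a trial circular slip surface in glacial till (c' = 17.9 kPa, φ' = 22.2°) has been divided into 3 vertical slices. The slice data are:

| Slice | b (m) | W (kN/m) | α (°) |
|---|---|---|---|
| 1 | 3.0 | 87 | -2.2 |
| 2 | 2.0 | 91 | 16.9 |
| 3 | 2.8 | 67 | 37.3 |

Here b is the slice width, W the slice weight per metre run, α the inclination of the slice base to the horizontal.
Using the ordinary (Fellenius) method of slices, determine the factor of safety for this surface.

FS = 3.88

Ordinary method of slices: FS = Σ[c'·Δl_i + (W_i cosα_i)·tanφ'] / Σ W_i sinα_i, with Δl_i = b_i / cosα_i.
Slice 1: Δl = 3.0/cos(-2.2°) = 3.002 m; N'_1 = 87·cos(-2.2°) = 86.9; c'Δl = 53.74; W sinα = -3.3
Slice 2: Δl = 2.0/cos16.9° = 2.090 m; N'_2 = 91·cos16.9° = 87.1; c'Δl = 37.42; W sinα = 26.5
Slice 3: Δl = 2.8/cos37.3° = 3.520 m; N'_3 = 67·cos37.3° = 53.3; c'Δl = 63.01; W sinα = 40.6
Σc'Δl = 154.2 kN/m; ΣN' = 227.3 kN/m; ΣW sinα = 63.7 kN/m
Resisting = 154.2 + 227.3·tan22.2° = 154.2 + 92.8 = 246.9 kN/m
FS = 246.9 / 63.7 = 3.875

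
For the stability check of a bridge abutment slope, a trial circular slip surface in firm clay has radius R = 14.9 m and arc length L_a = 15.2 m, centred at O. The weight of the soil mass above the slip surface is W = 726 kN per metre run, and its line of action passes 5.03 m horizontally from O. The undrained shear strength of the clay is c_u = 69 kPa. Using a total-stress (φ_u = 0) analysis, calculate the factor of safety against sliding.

FS = 4.28

Taking moments about the centre O, the resisting moment is provided by the undrained shear strength acting along the arc:
M_R = c_u·L_a·R = 69·15.20·14.9 = 15627.1 kN·m/m
M_D = W·d = 726·5.03 = 3651.8 kN·m/m
FS = M_R / M_D = 15627.1 / 3651.8 = 4.279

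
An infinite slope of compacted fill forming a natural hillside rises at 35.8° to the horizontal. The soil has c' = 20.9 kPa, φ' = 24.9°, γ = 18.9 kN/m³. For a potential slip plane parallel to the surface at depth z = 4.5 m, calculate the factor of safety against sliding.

FS = 1.16

For an infinite slope with a slip plane parallel to the surface (no pore pressure): FS = [c' + γz cos²β tanφ'] / [γz sinβ cosβ].
γz = 18.9·4.5 = 85.05 kN/m²
Numerator = 20.9 + 85.05·cos²35.8°·tan24.9° = 20.9 + 85.05·0.6578·0.4642 = 46.870 kPa
Denominator = 85.05·sin35.8°·cos35.8° = 85.05·0.5850·0.8111 = 40.351 kPa
FS = 46.870 / 40.351 = 1.162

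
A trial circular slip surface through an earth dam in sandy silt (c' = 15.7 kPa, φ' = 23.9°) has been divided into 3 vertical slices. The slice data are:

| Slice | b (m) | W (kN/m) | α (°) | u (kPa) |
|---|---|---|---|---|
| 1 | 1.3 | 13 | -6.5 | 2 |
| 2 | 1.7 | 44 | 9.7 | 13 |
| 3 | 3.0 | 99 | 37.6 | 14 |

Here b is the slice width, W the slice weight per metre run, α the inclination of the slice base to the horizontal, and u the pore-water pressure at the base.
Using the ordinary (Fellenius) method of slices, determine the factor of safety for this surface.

Ordinary method of slices: FS = Σ[c'·Δl_i + (W_i cosα_i − u_i·Δl_i)·tanφ'] / Σ W_i sinα_i, with Δl_i = b_i / cosα_i.
Slice 1: Δl = 1.3/cos(-6.5°) = 1.308 m; N'_1 = 13·cos(-6.5°) − 2·1.308 = 10.3; c'Δl = 20.54; W sinα = -1.5
Slice 2: Δl = 1.7/cos9.7° = 1.725 m; N'_2 = 44·cos9.7° − 13·1.725 = 21.0; c'Δl = 27.08; W sinα = 7.4
Slice 3: Δl = 3.0/cos37.6° = 3.786 m; N'_3 = 99·cos37.6° − 14·3.786 = 25.4; c'Δl = 59.45; W sinα = 60.4
Σc'Δl = 107.1 kN/m; ΣN' = 56.7 kN/m; ΣW sinα = 66.3 kN/m
Resisting = 107.1 + 56.7·tan23.9° = 107.1 + 25.1 = 132.2 kN/m
FS = 132.2 / 66.3 = 1.992

FS = 1.99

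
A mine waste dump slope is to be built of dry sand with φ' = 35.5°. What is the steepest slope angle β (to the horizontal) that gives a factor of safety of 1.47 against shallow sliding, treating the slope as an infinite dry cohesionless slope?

β = 25.9°

For an infinite dry cohesionless slope FS = tanφ'/tanβ, so tanβ = tanφ' / FS.
tanβ = tan35.5° / 1.47 = 0.7133 / 1.47 = 0.4852
β = arctan(0.4852) = 25.88°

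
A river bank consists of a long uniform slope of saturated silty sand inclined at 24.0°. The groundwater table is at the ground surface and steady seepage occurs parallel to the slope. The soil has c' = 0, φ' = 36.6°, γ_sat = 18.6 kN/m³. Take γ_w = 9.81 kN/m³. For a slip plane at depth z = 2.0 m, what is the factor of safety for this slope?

With seepage parallel to the slope and the water table at the surface, the effective normal stress on the slip plane uses the buoyant unit weight γ' = γ_sat − γ_w while the driving shear stress uses γ_sat:
FS = [c' + γ' z cos²β tanφ'] / [γ_sat z sinβ cosβ]
(For c' = 0 this reduces to FS = (γ'/γ_sat)·tanφ'/tanβ.)
γ' = 18.6 − 9.81 = 8.79 kN/m³
Numerator = 0.0 + 8.79·2.0·cos²24.0°·tan36.6° = 0.0 + 8.79·2.0·0.8346·0.7427 = 10.896 kPa
Denominator = 18.6·2.0·sin24.0°·cos24.0° = 18.6·2.0·0.4067·0.9135 = 13.822 kPa
FS = 10.896 / 13.822 = 0.788

FS = 0.79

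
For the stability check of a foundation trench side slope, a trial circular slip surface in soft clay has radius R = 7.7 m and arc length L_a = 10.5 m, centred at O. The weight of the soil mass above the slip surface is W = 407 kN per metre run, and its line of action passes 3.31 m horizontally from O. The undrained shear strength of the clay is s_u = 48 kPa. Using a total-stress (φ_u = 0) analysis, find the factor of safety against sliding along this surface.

FS = 2.88

Taking moments about the centre O, the resisting moment is provided by the undrained shear strength acting along the arc:
M_R = s_u·L_a·R = 48·10.50·7.7 = 3880.8 kN·m/m
M_D = W·d = 407·3.31 = 1347.2 kN·m/m
FS = M_R / M_D = 3880.8 / 1347.2 = 2.881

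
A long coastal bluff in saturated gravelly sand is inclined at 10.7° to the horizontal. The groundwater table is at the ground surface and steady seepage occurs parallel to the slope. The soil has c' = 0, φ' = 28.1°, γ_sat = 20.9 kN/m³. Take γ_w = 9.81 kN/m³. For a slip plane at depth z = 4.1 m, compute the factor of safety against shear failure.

FS = 1.50

With seepage parallel to the slope and the water table at the surface, the effective normal stress on the slip plane uses the buoyant unit weight γ' = γ_sat − γ_w while the driving shear stress uses γ_sat:
FS = [c' + γ' z cos²β tanφ'] / [γ_sat z sinβ cosβ]
(For c' = 0 this reduces to FS = (γ'/γ_sat)·tanφ'/tanβ.)
γ' = 20.9 − 9.81 = 11.09 kN/m³
Numerator = 0.0 + 11.09·4.1·cos²10.7°·tan28.1° = 0.0 + 11.09·4.1·0.9655·0.5340 = 23.441 kPa
Denominator = 20.9·4.1·sin10.7°·cos10.7° = 20.9·4.1·0.1857·0.9826 = 15.633 kPa
FS = 23.441 / 15.633 = 1.499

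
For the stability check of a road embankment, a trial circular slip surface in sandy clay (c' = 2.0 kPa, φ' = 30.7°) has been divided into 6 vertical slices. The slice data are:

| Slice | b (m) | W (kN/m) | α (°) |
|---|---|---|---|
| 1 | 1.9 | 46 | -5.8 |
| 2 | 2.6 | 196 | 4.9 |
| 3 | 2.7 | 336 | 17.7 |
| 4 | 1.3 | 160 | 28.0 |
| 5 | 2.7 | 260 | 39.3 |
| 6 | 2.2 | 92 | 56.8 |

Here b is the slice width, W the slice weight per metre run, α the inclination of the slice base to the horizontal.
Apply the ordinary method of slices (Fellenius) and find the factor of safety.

Ordinary method of slices: FS = Σ[c'·Δl_i + (W_i cosα_i)·tanφ'] / Σ W_i sinα_i, with Δl_i = b_i / cosα_i.
Slice 1: Δl = 1.9/cos(-5.8°) = 1.910 m; N'_1 = 46·cos(-5.8°) = 45.8; c'Δl = 3.82; W sinα = -4.6
Slice 2: Δl = 2.6/cos4.9° = 2.610 m; N'_2 = 196·cos4.9° = 195.3; c'Δl = 5.22; W sinα = 16.7
Slice 3: Δl = 2.7/cos17.7° = 2.834 m; N'_3 = 336·cos17.7° = 320.1; c'Δl = 5.67; W sinα = 102.2
Slice 4: Δl = 1.3/cos28.0° = 1.472 m; N'_4 = 160·cos28.0° = 141.3; c'Δl = 2.94; W sinα = 75.1
Slice 5: Δl = 2.7/cos39.3° = 3.489 m; N'_5 = 260·cos39.3° = 201.2; c'Δl = 6.98; W sinα = 164.7
Slice 6: Δl = 2.2/cos56.8° = 4.018 m; N'_6 = 92·cos56.8° = 50.4; c'Δl = 8.04; W sinα = 77.0
Σc'Δl = 32.7 kN/m; ΣN' = 954.0 kN/m; ΣW sinα = 431.0 kN/m
Resisting = 32.7 + 954.0·tan30.7° = 32.7 + 566.4 = 599.1 kN/m
FS = 599.1 / 431.0 = 1.390

FS = 1.39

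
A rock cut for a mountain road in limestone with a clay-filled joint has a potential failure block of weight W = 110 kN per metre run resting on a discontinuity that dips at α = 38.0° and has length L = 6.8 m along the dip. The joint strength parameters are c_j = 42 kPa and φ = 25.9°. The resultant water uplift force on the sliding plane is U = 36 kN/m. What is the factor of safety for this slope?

FS = 4.58

Resolving the block weight along and normal to the plane and applying the Mohr–Coulomb strength on the joint:
N' = W cosα − U = 110·cos38.0° − 36 = 50.7 kN/m
Driving force T = W sinα = 110·sin38.0° = 67.7 kN/m
Resisting force R = c_j·L + N'·tanφ = 42·6.8 + 50.7·tan25.9° = 285.6 + 24.6 = 310.2 kN/m
FS = R / T = 310.2 / 67.7 = 4.581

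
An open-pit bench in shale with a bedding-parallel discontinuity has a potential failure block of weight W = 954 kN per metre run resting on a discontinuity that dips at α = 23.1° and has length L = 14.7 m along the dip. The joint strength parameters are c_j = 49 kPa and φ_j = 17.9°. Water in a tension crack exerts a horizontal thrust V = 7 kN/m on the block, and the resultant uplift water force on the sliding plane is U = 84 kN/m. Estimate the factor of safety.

FS = 2.56

Resolving the block weight along and normal to the plane and applying the Mohr–Coulomb strength on the joint:
N' = W cosα − U − V sinα = 954·cos23.1° − 84 − 7·sin23.1° = 790.8 kN/m
Driving force T = W sinα + V cosα = 954·sin23.1° + 7·cos23.1° = 380.7 kN/m
Resisting force R = c_j·L + N'·tanφ_j = 49·14.7 + 790.8·tan17.9° = 720.3 + 255.4 = 975.7 kN/m
FS = R / T = 975.7 / 380.7 = 2.563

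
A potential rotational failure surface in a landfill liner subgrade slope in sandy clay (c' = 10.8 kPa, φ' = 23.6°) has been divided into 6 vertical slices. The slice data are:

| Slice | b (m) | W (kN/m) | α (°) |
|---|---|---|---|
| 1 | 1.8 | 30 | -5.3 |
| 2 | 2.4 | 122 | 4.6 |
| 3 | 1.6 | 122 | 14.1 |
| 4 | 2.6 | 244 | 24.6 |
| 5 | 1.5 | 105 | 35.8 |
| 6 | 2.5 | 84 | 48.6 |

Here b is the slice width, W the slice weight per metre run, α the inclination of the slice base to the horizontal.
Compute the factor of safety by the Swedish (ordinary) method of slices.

Ordinary method of slices: FS = Σ[c'·Δl_i + (W_i cosα_i)·tanφ'] / Σ W_i sinα_i, with Δl_i = b_i / cosα_i.
Slice 1: Δl = 1.8/cos(-5.3°) = 1.808 m; N'_1 = 30·cos(-5.3°) = 29.9; c'Δl = 19.52; W sinα = -2.8
Slice 2: Δl = 2.4/cos4.6° = 2.408 m; N'_2 = 122·cos4.6° = 121.6; c'Δl = 26.00; W sinα = 9.8
Slice 3: Δl = 1.6/cos14.1° = 1.650 m; N'_3 = 122·cos14.1° = 118.3; c'Δl = 17.82; W sinα = 29.7
Slice 4: Δl = 2.6/cos24.6° = 2.860 m; N'_4 = 244·cos24.6° = 221.9; c'Δl = 30.88; W sinα = 101.6
Slice 5: Δl = 1.5/cos35.8° = 1.849 m; N'_5 = 105·cos35.8° = 85.2; c'Δl = 19.97; W sinα = 61.4
Slice 6: Δl = 2.5/cos48.6° = 3.780 m; N'_6 = 84·cos48.6° = 55.6; c'Δl = 40.83; W sinα = 63.0
Σc'Δl = 155.0 kN/m; ΣN' = 632.4 kN/m; ΣW sinα = 262.7 kN/m
Resisting = 155.0 + 632.4·tan23.6° = 155.0 + 276.3 = 431.3 kN/m
FS = 431.3 / 262.7 = 1.642

FS = 1.64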